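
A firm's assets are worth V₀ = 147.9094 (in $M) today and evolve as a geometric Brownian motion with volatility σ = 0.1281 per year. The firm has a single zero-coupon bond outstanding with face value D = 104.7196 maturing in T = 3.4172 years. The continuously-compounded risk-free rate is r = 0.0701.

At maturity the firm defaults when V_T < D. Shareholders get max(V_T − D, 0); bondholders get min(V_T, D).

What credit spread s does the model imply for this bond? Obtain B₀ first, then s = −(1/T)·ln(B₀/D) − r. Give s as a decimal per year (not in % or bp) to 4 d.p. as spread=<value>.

d₁ = [ln(V₀/D) + (r + σ²/2)T] / (σ√T)
   = [ln(147.9094/104.7196) + (0.0701 + 0.5·0.1281²)·3.4172] / (0.1281·√3.4172)
   = [0.345314 + 0.267583] / 0.236801 = 2.588231
d₂ = d₁ − σ√T = 2.588231 − 0.236801 = 2.351430
N(d₁) = 0.995176,  N(d₂) = 0.990649,  e^(−rT) = 0.786985
E₀ = V₀·N(d₁) − D·e^(−rT)·N(d₂)
   = 147.9094·0.995176 − 104.7196·0.786985·0.990649 = 65.553791
B₀ = V₀ − E₀ = 147.9094 − 65.553791 = 82.355609
spread = −(1/T)·ln(B₀/D) − r = −(1/3.4172)·ln(82.355609/104.7196) − 0.0701 = 0.00020309

spread=0.0002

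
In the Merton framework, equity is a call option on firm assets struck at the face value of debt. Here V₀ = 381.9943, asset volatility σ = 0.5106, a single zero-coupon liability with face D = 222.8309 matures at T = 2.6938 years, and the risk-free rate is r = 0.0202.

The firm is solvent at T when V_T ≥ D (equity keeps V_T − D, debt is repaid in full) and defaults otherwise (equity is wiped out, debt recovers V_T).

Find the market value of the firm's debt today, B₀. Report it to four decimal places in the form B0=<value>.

B0=179.1179

d₁ = [ln(V₀/D) + (r + σ²/2)T] / (σ√T)
   = [ln(381.9943/222.8309) + (0.0202 + 0.5·0.5106²)·2.6938] / (0.5106·√2.6938)
   = [0.538992 + 0.405568] / 0.838038 = 1.127110
d₂ = d₁ − σ√T = 1.127110 − 0.838038 = 0.289073
N(d₁) = 0.870152,  N(d₂) = 0.613737,  e^(−rT) = 0.947039
E₀ = V₀·N(d₁) − D·e^(−rT)·N(d₂)
   = 381.9943·0.870152 − 222.8309·0.947039·0.613737 = 202.876427
B₀ = V₀ − E₀ = 381.9943 − 202.876427 = 179.117873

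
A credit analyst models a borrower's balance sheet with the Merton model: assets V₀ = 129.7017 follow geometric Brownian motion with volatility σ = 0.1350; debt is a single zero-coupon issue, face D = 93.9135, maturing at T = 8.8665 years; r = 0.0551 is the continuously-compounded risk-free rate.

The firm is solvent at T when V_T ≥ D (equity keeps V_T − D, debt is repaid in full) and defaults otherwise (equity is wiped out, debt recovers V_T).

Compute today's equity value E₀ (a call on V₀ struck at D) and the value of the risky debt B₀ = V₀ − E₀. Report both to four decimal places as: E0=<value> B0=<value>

d₁ = [ln(V₀/D) + (r + σ²/2)T] / (σ√T)
   = [ln(129.7017/93.9135) + (0.0551 + 0.5·0.1350²)·8.8665] / (0.1350·√8.8665)
   = [0.322863 + 0.569340] / 0.401985 = 2.219494
d₂ = d₁ − σ√T = 2.219494 − 0.401985 = 1.817509
N(d₁) = 0.986773,  N(d₂) = 0.965430,  e^(−rT) = 0.613519
E₀ = V₀·N(d₁) − D·e^(−rT)·N(d₂)
   = 129.7017·0.986773 − 93.9135·0.613519·0.965430 = 72.360303
B₀ = V₀ − E₀ = 129.7017 − 72.360303 = 57.341397

E0=72.3603 B0=57.3414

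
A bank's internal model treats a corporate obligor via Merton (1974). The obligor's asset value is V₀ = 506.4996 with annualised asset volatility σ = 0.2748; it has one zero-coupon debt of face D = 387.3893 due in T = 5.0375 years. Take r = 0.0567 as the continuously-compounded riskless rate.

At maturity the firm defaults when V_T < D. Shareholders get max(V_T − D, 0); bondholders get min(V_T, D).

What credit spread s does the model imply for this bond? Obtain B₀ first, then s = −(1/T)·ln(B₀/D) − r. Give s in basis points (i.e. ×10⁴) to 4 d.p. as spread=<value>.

d₁ = [ln(V₀/D) + (r + σ²/2)T] / (σ√T)
   = [ln(506.4996/387.3893) + (0.0567 + 0.5·0.2748²)·5.0375] / (0.2748·√5.0375)
   = [0.268093 + 0.475830] / 0.616771 = 1.206157
d₂ = d₁ − σ√T = 1.206157 − 0.616771 = 0.589386
N(d₁) = 0.886122,  N(d₂) = 0.722199,  e^(−rT) = 0.751543
E₀ = V₀·N(d₁) − D·e^(−rT)·N(d₂)
   = 506.4996·0.886122 − 387.3893·0.751543·0.722199 = 238.559353
B₀ = V₀ − E₀ = 506.4996 − 238.559353 = 267.940247
spread = −(1/T)·ln(B₀/D) − r = −(1/5.0375)·ln(267.940247/387.3893) − 0.0567 = 0.01648434
in basis points: 0.01648434 × 10⁴ = 164.8434 bp

spread=164.8434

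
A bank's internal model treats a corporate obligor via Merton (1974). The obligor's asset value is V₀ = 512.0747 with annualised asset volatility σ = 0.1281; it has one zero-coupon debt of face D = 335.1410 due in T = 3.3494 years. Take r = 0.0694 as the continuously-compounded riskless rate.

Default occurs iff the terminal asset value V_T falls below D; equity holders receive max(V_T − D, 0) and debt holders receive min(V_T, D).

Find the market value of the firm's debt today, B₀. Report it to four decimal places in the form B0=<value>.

B0=265.5641

d₁ = [ln(V₀/D) + (r + σ²/2)T] / (σ√T)
   = [ln(512.0747/335.1410) + (0.0694 + 0.5·0.1281²)·3.3494] / (0.1281·√3.3494)
   = [0.423919 + 0.259930] / 0.234440 = 2.916939
d₂ = d₁ − σ√T = 2.916939 − 0.234440 = 2.682499
N(d₁) = 0.998233,  N(d₂) = 0.996346,  e^(−rT) = 0.792591
E₀ = V₀·N(d₁) − D·e^(−rT)·N(d₂)
   = 512.0747·0.998233 − 335.1410·0.792591·0.996346 = 246.510552
B₀ = V₀ − E₀ = 512.0747 − 246.510552 = 265.564148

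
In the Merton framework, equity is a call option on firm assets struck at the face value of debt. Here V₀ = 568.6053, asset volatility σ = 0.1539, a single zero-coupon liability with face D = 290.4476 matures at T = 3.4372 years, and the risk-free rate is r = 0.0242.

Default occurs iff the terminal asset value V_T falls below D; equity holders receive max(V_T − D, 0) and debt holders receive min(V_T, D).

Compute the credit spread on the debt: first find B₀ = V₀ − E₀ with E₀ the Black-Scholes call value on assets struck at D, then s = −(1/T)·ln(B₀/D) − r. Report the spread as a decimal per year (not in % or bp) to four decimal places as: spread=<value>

spread=0.0002

d₁ = [ln(V₀/D) + (r + σ²/2)T] / (σ√T)
   = [ln(568.6053/290.4476) + (0.0242 + 0.5·0.1539²)·3.4372] / (0.1539·√3.4372)
   = [0.671763 + 0.123886] / 0.285326 = 2.788563
d₂ = d₁ − σ√T = 2.788563 − 0.285326 = 2.503237
N(d₁) = 0.997353,  N(d₂) = 0.993847,  e^(−rT) = 0.920185
E₀ = V₀·N(d₁) − D·e^(−rT)·N(d₂)
   = 568.6053·0.997353 − 290.4476·0.920185·0.993847 = 301.479052
B₀ = V₀ − E₀ = 568.6053 − 301.479052 = 267.126248
spread = −(1/T)·ln(B₀/D) − r = −(1/3.4372)·ln(267.126248/290.4476) − 0.0242 = 0.00015174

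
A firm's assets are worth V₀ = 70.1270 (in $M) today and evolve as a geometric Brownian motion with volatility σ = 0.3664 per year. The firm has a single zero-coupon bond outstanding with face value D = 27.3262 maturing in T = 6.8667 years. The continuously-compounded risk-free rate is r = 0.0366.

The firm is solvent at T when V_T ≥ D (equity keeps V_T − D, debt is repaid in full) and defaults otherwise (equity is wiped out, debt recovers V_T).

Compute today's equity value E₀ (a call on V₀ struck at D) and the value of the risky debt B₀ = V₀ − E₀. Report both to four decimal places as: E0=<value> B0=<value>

d₁ = [ln(V₀/D) + (r + σ²/2)T] / (σ√T)
   = [ln(70.1270/27.3262) + (0.0366 + 0.5·0.3664²)·6.8667] / (0.3664·√6.8667)
   = [0.942462 + 0.712245] / 0.960129 = 1.723422
d₂ = d₁ − σ√T = 1.723422 − 0.960129 = 0.763293
N(d₁) = 0.957594,  N(d₂) = 0.777356,  e^(−rT) = 0.777772
E₀ = V₀·N(d₁) − D·e^(−rT)·N(d₂)
   = 70.1270·0.957594 − 27.3262·0.777772·0.777356 = 50.631604
B₀ = V₀ − E₀ = 70.1270 − 50.631604 = 19.495396

E0=50.6316 B0=19.4954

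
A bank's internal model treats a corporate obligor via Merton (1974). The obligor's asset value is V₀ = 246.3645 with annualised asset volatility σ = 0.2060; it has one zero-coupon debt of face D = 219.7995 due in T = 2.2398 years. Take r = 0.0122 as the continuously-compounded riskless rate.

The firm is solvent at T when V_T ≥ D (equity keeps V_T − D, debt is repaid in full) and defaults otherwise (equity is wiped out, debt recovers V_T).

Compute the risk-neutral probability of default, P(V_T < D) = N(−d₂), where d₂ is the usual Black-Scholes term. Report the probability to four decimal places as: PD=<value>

PD=0.3803

d₁ = [ln(V₀/D) + (r + σ²/2)T] / (σ√T)
   = [ln(246.3645/219.7995) + (0.0122 + 0.5·0.2060²)·2.2398] / (0.2060·√2.2398)
   = [0.114096 + 0.074850] / 0.308299 = 0.612867
d₂ = d₁ − σ√T = 0.612867 − 0.308299 = 0.304568
risk-neutral PD = N(−d₂) = N(-0.304568) = 0.380348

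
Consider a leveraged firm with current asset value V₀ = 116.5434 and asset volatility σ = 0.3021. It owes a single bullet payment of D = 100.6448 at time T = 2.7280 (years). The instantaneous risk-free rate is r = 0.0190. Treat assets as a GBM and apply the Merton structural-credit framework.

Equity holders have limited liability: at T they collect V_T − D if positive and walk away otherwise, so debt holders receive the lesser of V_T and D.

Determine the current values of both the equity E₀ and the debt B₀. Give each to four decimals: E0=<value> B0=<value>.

E0=32.9767 B0=83.5667

d₁ = [ln(V₀/D) + (r + σ²/2)T] / (σ√T)
   = [ln(116.5434/100.6448) + (0.0190 + 0.5·0.3021²)·2.7280] / (0.3021·√2.7280)
   = [0.146666 + 0.176317] / 0.498968 = 0.647302
d₂ = d₁ − σ√T = 0.647302 − 0.498968 = 0.148333
N(d₁) = 0.741282,  N(d₂) = 0.558960,  e^(−rT) = 0.949488
E₀ = V₀·N(d₁) − D·e^(−rT)·N(d₂)
   = 116.5434·0.741282 − 100.6448·0.949488·0.558960 = 32.976651
B₀ = V₀ − E₀ = 116.5434 − 32.976651 = 83.566749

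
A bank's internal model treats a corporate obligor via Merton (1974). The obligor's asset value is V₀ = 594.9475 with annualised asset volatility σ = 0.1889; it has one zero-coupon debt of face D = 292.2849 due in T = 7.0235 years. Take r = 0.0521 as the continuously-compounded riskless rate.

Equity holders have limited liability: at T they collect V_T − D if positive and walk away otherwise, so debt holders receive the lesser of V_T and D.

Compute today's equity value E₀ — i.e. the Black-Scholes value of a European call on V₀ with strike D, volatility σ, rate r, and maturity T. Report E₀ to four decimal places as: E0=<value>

E0=393.1842

d₁ = [ln(V₀/D) + (r + σ²/2)T] / (σ√T)
   = [ln(594.9475/292.2849) + (0.0521 + 0.5·0.1889²)·7.0235] / (0.1889·√7.0235)
   = [0.710744 + 0.491235] / 0.500621 = 2.400978
d₂ = d₁ − σ√T = 2.400978 − 0.500621 = 1.900357
N(d₁) = 0.991824,  N(d₂) = 0.971307,  e^(−rT) = 0.693555
E₀ = V₀·N(d₁) − D·e^(−rT)·N(d₂)
   = 594.9475·0.991824 − 292.2849·0.693555·0.971307 = 393.184227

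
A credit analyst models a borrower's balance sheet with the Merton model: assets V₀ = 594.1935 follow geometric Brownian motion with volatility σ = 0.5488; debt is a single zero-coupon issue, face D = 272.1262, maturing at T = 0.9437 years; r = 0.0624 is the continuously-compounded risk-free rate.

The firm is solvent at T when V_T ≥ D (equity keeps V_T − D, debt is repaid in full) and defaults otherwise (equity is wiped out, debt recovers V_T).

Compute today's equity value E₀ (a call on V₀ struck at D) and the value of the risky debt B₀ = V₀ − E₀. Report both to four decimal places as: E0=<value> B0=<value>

E0=342.6245 B0=251.5690

d₁ = [ln(V₀/D) + (r + σ²/2)T] / (σ√T)
   = [ln(594.1935/272.1262) + (0.0624 + 0.5·0.5488²)·0.9437] / (0.5488·√0.9437)
   = [0.780939 + 0.200999] / 0.533127 = 1.841845
d₂ = d₁ − σ√T = 1.841845 − 0.533127 = 1.308718
N(d₁) = 0.967251,  N(d₂) = 0.904685,  e^(−rT) = 0.942813
E₀ = V₀·N(d₁) − D·e^(−rT)·N(d₂)
   = 594.1935·0.967251 − 272.1262·0.942813·0.904685 = 342.624505
B₀ = V₀ − E₀ = 594.1935 − 342.624505 = 251.568995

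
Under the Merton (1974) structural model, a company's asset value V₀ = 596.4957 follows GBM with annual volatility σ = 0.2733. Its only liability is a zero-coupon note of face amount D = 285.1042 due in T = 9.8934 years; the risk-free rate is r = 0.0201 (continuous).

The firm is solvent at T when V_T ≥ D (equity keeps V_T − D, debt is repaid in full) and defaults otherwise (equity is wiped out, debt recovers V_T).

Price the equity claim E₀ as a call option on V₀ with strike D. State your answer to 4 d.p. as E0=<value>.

E0=383.9534

d₁ = [ln(V₀/D) + (r + σ²/2)T] / (σ√T)
   = [ln(596.4957/285.1042) + (0.0201 + 0.5·0.2733²)·9.8934] / (0.2733·√9.8934)
   = [0.738217 + 0.568341] / 0.859632 = 1.519904
d₂ = d₁ − σ√T = 1.519904 − 0.859632 = 0.660273
N(d₁) = 0.935732,  N(d₂) = 0.745461,  e^(−rT) = 0.819667
E₀ = V₀·N(d₁) − D·e^(−rT)·N(d₂)
   = 596.4957·0.935732 − 285.1042·0.819667·0.745461 = 383.953391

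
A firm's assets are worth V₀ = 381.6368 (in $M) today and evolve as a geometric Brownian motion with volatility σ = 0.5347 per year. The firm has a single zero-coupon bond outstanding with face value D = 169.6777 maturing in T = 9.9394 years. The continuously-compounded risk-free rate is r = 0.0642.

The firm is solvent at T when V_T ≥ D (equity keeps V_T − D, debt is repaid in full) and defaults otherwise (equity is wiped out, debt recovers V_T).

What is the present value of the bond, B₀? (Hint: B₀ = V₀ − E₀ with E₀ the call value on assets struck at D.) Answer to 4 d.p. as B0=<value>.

B0=62.3372

d₁ = [ln(V₀/D) + (r + σ²/2)T] / (σ√T)
   = [ln(381.6368/169.6777) + (0.0642 + 0.5·0.5347²)·9.9394] / (0.5347·√9.9394)
   = [0.810569 + 2.058967] / 1.685739 = 1.702242
d₂ = d₁ − σ√T = 1.702242 − 1.685739 = 0.016503
N(d₁) = 0.955645,  N(d₂) = 0.506584,  e^(−rT) = 0.528290
E₀ = V₀·N(d₁) − D·e^(−rT)·N(d₂)
   = 381.6368·0.955645 − 169.6777·0.528290·0.506584 = 319.299619
B₀ = V₀ − E₀ = 381.6368 − 319.299619 = 62.337181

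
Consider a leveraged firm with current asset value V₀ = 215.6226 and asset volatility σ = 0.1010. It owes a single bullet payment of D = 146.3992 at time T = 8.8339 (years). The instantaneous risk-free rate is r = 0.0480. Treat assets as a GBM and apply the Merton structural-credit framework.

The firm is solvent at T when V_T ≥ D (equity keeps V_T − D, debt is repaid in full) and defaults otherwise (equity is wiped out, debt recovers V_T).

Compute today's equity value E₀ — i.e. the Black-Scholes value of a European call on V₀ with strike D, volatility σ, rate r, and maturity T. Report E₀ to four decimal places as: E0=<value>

d₁ = [ln(V₀/D) + (r + σ²/2)T] / (σ√T)
   = [ln(215.6226/146.3992) + (0.0480 + 0.5·0.1010²)·8.8339] / (0.1010·√8.8339)
   = [0.387193 + 0.469085] / 0.300191 = 2.852441
d₂ = d₁ − σ√T = 2.852441 − 0.300191 = 2.552250
N(d₁) = 0.997831,  N(d₂) = 0.994649,  e^(−rT) = 0.654406
E₀ = V₀·N(d₁) − D·e^(−rT)·N(d₂)
   = 215.6226·0.997831 − 146.3992·0.654406·0.994649 = 119.863032

E0=119.8630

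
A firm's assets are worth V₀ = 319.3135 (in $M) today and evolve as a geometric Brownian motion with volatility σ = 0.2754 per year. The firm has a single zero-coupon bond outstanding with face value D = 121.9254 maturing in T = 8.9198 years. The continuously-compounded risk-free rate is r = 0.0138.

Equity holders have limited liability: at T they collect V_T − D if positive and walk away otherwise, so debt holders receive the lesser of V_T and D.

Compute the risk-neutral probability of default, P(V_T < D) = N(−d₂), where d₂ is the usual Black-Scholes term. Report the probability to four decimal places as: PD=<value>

d₁ = [ln(V₀/D) + (r + σ²/2)T] / (σ√T)
   = [ln(319.3135/121.9254) + (0.0138 + 0.5·0.2754²)·8.9198] / (0.2754·√8.9198)
   = [0.962764 + 0.461355] / 0.822511 = 1.731429
d₂ = d₁ − σ√T = 1.731429 − 0.822511 = 0.908919
risk-neutral PD = N(−d₂) = N(-0.908919) = 0.181696

PD=0.1817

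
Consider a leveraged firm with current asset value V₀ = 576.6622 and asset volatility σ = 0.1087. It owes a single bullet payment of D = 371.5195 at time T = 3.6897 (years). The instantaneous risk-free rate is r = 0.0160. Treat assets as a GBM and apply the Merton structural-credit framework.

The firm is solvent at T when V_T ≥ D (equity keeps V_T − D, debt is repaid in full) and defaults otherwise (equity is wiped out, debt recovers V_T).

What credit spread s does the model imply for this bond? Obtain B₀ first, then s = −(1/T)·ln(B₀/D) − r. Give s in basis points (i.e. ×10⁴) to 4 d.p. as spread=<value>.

d₁ = [ln(V₀/D) + (r + σ²/2)T] / (σ√T)
   = [ln(576.6622/371.5195) + (0.0160 + 0.5·0.1087²)·3.6897] / (0.1087·√3.6897)
   = [0.439655 + 0.080833] / 0.208797 = 2.492793
d₂ = d₁ − σ√T = 2.492793 − 0.208797 = 2.283996
N(d₁) = 0.993663,  N(d₂) = 0.988814,  e^(−rT) = 0.942674
E₀ = V₀·N(d₁) − D·e^(−rT)·N(d₂)
   = 576.6622·0.993663 − 371.5195·0.942674·0.988814 = 226.703736
B₀ = V₀ − E₀ = 576.6622 − 226.703736 = 349.958464
spread = −(1/T)·ln(B₀/D) − r = −(1/3.6897)·ln(349.958464/371.5195) − 0.0160 = 0.00020372
in basis points: 0.00020372 × 10⁴ = 2.0372 bp

spread=2.0372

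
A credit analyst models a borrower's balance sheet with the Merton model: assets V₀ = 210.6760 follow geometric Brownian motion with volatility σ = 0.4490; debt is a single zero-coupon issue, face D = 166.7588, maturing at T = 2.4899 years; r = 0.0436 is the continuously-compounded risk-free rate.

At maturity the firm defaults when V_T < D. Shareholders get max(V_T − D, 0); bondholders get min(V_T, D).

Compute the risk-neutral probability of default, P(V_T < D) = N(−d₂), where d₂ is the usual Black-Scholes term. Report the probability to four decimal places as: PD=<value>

d₁ = [ln(V₀/D) + (r + σ²/2)T] / (σ√T)
   = [ln(210.6760/166.7588) + (0.0436 + 0.5·0.4490²)·2.4899] / (0.4490·√2.4899)
   = [0.233773 + 0.359543] / 0.708496 = 0.837430
d₂ = d₁ − σ√T = 0.837430 − 0.708496 = 0.128934
risk-neutral PD = N(−d₂) = N(-0.128934) = 0.448705

PD=0.4487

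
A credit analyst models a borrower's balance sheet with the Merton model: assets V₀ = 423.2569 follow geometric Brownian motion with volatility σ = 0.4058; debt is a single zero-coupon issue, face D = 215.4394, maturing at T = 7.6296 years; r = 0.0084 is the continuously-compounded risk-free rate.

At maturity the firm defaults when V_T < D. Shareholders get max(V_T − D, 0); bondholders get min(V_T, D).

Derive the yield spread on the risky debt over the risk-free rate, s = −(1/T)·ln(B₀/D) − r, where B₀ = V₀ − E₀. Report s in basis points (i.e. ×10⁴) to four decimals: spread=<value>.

spread=338.3724

d₁ = [ln(V₀/D) + (r + σ²/2)T] / (σ√T)
   = [ln(423.2569/215.4394) + (0.0084 + 0.5·0.4058²)·7.6296] / (0.4058·√7.6296)
   = [0.675300 + 0.692286] / 1.120890 = 1.220089
d₂ = d₁ − σ√T = 1.220089 − 1.120890 = 0.099199
N(d₁) = 0.888784,  N(d₂) = 0.539510,  e^(−rT) = 0.937922
E₀ = V₀·N(d₁) − D·e^(−rT)·N(d₂)
   = 423.2569·0.888784 − 215.4394·0.937922·0.539510 = 267.167894
B₀ = V₀ − E₀ = 423.2569 − 267.167894 = 156.089006
spread = −(1/T)·ln(B₀/D) − r = −(1/7.6296)·ln(156.089006/215.4394) − 0.0084 = 0.03383724
in basis points: 0.03383724 × 10⁴ = 338.3724 bp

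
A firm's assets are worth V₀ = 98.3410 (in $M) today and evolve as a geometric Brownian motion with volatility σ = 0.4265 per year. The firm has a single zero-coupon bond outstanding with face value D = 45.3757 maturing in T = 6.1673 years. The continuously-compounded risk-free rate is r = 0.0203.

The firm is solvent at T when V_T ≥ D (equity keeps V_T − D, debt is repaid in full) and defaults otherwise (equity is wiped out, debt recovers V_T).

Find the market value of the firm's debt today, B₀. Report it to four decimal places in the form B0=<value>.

d₁ = [ln(V₀/D) + (r + σ²/2)T] / (σ√T)
   = [ln(98.3410/45.3757) + (0.0203 + 0.5·0.4265²)·6.1673] / (0.4265·√6.1673)
   = [0.773464 + 0.686119] / 1.059172 = 1.378042
d₂ = d₁ − σ√T = 1.378042 − 1.059172 = 0.318869
N(d₁) = 0.915905,  N(d₂) = 0.625087,  e^(−rT) = 0.882324
E₀ = V₀·N(d₁) − D·e^(−rT)·N(d₂)
   = 98.3410·0.915905 − 45.3757·0.882324·0.625087 = 65.044963
B₀ = V₀ − E₀ = 98.3410 − 65.044963 = 33.296037

B0=33.2960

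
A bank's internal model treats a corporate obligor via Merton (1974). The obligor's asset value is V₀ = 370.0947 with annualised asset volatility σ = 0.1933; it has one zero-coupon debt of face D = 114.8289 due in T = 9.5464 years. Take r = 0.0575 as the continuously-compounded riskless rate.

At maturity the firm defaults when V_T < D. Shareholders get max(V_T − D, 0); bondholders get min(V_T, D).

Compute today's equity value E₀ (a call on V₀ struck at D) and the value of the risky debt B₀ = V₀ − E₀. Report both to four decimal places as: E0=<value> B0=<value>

d₁ = [ln(V₀/D) + (r + σ²/2)T] / (σ√T)
   = [ln(370.0947/114.8289) + (0.0575 + 0.5·0.1933²)·9.5464] / (0.1933·√9.5464)
   = [1.170316 + 0.727268] / 0.597244 = 3.177235
d₂ = d₁ − σ√T = 3.177235 − 0.597244 = 2.579991
N(d₁) = 0.999257,  N(d₂) = 0.995060,  e^(−rT) = 0.577574
E₀ = V₀·N(d₁) − D·e^(−rT)·N(d₂)
   = 370.0947·0.999257 − 114.8289·0.577574·0.995060 = 303.824967
B₀ = V₀ − E₀ = 370.0947 − 303.824967 = 66.269733

E0=303.8250 B0=66.2697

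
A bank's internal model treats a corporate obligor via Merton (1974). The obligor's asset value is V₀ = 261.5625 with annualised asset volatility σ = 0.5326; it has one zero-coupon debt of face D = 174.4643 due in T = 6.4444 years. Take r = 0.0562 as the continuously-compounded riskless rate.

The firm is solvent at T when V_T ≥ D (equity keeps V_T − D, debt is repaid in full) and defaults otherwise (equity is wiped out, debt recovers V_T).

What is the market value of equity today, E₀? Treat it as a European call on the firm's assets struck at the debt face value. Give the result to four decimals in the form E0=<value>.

d₁ = [ln(V₀/D) + (r + σ²/2)T] / (σ√T)
   = [ln(261.5625/174.4643) + (0.0562 + 0.5·0.5326²)·6.4444] / (0.5326·√6.4444)
   = [0.404953 + 1.276193] / 1.352049 = 1.243407
d₂ = d₁ − σ√T = 1.243407 − 1.352049 = -0.108642
N(d₁) = 0.893141,  N(d₂) = 0.456743,  e^(−rT) = 0.696160
E₀ = V₀·N(d₁) − D·e^(−rT)·N(d₂)
   = 261.5625·0.893141 − 174.4643·0.696160·0.456743 = 178.138398

E0=178.1384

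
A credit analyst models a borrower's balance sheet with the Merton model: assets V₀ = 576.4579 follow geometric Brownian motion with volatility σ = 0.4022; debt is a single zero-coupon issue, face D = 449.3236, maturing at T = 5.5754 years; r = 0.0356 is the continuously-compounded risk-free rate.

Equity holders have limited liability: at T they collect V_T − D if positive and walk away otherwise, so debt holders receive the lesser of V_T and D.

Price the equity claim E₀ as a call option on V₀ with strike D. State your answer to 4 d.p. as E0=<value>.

E0=293.5896

d₁ = [ln(V₀/D) + (r + σ²/2)T] / (σ√T)
   = [ln(576.4579/449.3236) + (0.0356 + 0.5·0.4022²)·5.5754] / (0.4022·√5.5754)
   = [0.249159 + 0.649436] / 0.949686 = 0.946202
d₂ = d₁ − σ√T = 0.946202 − 0.949686 = -0.003484
N(d₁) = 0.827977,  N(d₂) = 0.498610,  e^(−rT) = 0.819973
E₀ = V₀·N(d₁) − D·e^(−rT)·N(d₂)
   = 576.4579·0.827977 − 449.3236·0.819973·0.498610 = 293.589571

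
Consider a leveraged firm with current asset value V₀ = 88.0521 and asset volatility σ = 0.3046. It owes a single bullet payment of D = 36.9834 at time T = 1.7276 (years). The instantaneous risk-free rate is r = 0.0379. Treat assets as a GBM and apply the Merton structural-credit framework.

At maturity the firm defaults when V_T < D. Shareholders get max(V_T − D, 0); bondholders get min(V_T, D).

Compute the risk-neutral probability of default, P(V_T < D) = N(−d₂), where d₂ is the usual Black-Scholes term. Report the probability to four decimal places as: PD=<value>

PD=0.0166

d₁ = [ln(V₀/D) + (r + σ²/2)T] / (σ√T)
   = [ln(88.0521/36.9834) + (0.0379 + 0.5·0.3046²)·1.7276] / (0.3046·√1.7276)
   = [0.867460 + 0.145620] / 0.400361 = 2.530418
d₂ = d₁ − σ√T = 2.530418 − 0.400361 = 2.130057
risk-neutral PD = N(−d₂) = N(-2.130057) = 0.016583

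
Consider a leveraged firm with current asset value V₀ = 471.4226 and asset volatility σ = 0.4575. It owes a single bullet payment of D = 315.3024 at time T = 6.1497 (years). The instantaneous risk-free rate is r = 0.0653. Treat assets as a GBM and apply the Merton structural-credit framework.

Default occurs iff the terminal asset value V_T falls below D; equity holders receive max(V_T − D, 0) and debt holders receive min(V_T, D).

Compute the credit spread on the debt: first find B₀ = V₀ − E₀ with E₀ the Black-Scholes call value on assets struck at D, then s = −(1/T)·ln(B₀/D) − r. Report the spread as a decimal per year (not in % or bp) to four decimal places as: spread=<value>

d₁ = [ln(V₀/D) + (r + σ²/2)T] / (σ√T)
   = [ln(471.4226/315.3024) + (0.0653 + 0.5·0.4575²)·6.1497] / (0.4575·√6.1497)
   = [0.402223 + 1.045161] / 1.134535 = 1.275750
d₂ = d₁ − σ√T = 1.275750 − 1.134535 = 0.141214
N(d₁) = 0.898978,  N(d₂) = 0.556150,  e^(−rT) = 0.669265
E₀ = V₀·N(d₁) − D·e^(−rT)·N(d₂)
   = 471.4226·0.898978 − 315.3024·0.669265·0.556150 = 306.439389
B₀ = V₀ − E₀ = 471.4226 − 306.439389 = 164.983211
spread = −(1/T)·ln(B₀/D) − r = −(1/6.1497)·ln(164.983211/315.3024) − 0.0653 = 0.04002033

spread=0.0400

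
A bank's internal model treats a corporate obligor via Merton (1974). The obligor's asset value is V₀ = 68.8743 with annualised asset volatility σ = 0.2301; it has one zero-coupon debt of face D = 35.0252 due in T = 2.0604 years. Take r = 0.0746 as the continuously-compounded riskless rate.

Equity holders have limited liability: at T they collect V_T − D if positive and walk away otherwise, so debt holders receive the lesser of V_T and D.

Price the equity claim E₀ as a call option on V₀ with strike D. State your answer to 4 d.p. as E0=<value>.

E0=38.8680

d₁ = [ln(V₀/D) + (r + σ²/2)T] / (σ√T)
   = [ln(68.8743/35.0252) + (0.0746 + 0.5·0.2301²)·2.0604] / (0.2301·√2.0604)
   = [0.676215 + 0.208251] / 0.330288 = 2.677866
d₂ = d₁ − σ√T = 2.677866 − 0.330288 = 2.347578
N(d₁) = 0.996295,  N(d₂) = 0.990552,  e^(−rT) = 0.857524
E₀ = V₀·N(d₁) − D·e^(−rT)·N(d₂)
   = 68.8743·0.996295 − 35.0252·0.857524·0.990552 = 38.867956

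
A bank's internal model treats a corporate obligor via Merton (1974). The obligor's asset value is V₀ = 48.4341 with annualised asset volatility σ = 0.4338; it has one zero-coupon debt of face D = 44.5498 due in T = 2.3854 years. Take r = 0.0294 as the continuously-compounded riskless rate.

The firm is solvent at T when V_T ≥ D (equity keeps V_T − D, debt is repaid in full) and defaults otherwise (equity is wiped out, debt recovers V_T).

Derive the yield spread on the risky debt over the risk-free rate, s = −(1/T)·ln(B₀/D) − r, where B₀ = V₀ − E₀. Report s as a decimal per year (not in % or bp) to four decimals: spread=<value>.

d₁ = [ln(V₀/D) + (r + σ²/2)T] / (σ√T)
   = [ln(48.4341/44.5498) + (0.0294 + 0.5·0.4338²)·2.3854] / (0.4338·√2.3854)
   = [0.083596 + 0.294576] / 0.669993 = 0.564442
d₂ = d₁ − σ√T = 0.564442 − 0.669993 = -0.105550
N(d₁) = 0.713773,  N(d₂) = 0.457970,  e^(−rT) = 0.932272
E₀ = V₀·N(d₁) − D·e^(−rT)·N(d₂)
   = 48.4341·0.713773 − 44.5498·0.932272·0.457970 = 15.550343
B₀ = V₀ − E₀ = 48.4341 − 15.550343 = 32.883757
spread = −(1/T)·ln(B₀/D) − r = −(1/2.3854)·ln(32.883757/44.5498) − 0.0294 = 0.09788634

spread=0.0979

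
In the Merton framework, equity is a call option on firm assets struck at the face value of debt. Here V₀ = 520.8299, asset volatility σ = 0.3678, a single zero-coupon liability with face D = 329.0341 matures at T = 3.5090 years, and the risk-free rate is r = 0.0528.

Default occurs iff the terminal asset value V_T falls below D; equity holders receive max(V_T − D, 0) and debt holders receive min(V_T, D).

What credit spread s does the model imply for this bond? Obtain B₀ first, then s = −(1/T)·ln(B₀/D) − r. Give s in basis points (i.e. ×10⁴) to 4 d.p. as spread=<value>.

d₁ = [ln(V₀/D) + (r + σ²/2)T] / (σ√T)
   = [ln(520.8299/329.0341) + (0.0528 + 0.5·0.3678²)·3.5090] / (0.3678·√3.5090)
   = [0.459262 + 0.422618] / 0.688975 = 1.279989
d₂ = d₁ − σ√T = 1.279989 − 0.688975 = 0.591014
N(d₁) = 0.899726,  N(d₂) = 0.722745,  e^(−rT) = 0.830876
E₀ = V₀·N(d₁) − D·e^(−rT)·N(d₂)
   = 520.8299·0.899726 − 329.0341·0.830876·0.722745 = 271.015419
B₀ = V₀ − E₀ = 520.8299 − 271.015419 = 249.814481
spread = −(1/T)·ln(B₀/D) − r = −(1/3.5090)·ln(249.814481/329.0341) − 0.0528 = 0.02569610
in basis points: 0.02569610 × 10⁴ = 256.9610 bp

spread=256.9610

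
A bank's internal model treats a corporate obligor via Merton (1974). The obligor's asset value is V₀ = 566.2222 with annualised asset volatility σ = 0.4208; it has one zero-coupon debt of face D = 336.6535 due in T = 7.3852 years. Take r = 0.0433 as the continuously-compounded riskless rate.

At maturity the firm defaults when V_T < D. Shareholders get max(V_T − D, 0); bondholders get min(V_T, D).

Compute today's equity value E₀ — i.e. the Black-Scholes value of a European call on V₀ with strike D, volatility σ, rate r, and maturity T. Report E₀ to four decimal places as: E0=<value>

E0=373.9576

d₁ = [ln(V₀/D) + (r + σ²/2)T] / (σ√T)
   = [ln(566.2222/336.6535) + (0.0433 + 0.5·0.4208²)·7.3852] / (0.4208·√7.3852)
   = [0.519932 + 0.973638] / 1.143554 = 1.306077
d₂ = d₁ − σ√T = 1.306077 − 1.143554 = 0.162522
N(d₁) = 0.904237,  N(d₂) = 0.564553,  e^(−rT) = 0.726309
E₀ = V₀·N(d₁) − D·e^(−rT)·N(d₂)
   = 566.2222·0.904237 − 336.6535·0.726309·0.564553 = 373.957551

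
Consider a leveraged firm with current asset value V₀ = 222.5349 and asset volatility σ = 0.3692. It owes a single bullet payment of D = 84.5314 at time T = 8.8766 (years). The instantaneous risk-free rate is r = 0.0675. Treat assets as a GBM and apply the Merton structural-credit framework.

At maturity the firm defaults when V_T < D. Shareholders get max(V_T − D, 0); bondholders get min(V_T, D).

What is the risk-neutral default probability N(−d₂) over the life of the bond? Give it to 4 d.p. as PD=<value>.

PD=0.1909

d₁ = [ln(V₀/D) + (r + σ²/2)T] / (σ√T)
   = [ln(222.5349/84.5314) + (0.0675 + 0.5·0.3692²)·8.8766] / (0.3692·√8.8766)
   = [0.967961 + 1.204149] / 1.099981 = 1.974680
d₂ = d₁ − σ√T = 1.974680 − 1.099981 = 0.874700
risk-neutral PD = N(−d₂) = N(-0.874700) = 0.190869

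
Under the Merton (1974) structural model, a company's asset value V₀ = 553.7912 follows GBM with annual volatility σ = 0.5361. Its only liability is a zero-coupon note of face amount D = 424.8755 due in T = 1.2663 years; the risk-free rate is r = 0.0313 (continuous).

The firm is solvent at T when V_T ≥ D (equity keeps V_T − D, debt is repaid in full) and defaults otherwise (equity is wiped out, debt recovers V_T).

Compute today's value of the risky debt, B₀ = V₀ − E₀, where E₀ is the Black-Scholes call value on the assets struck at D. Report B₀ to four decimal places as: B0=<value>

B0=353.3480

d₁ = [ln(V₀/D) + (r + σ²/2)T] / (σ√T)
   = [ln(553.7912/424.8755) + (0.0313 + 0.5·0.5361²)·1.2663] / (0.5361·√1.2663)
   = [0.264992 + 0.221605] / 0.603273 = 0.806593
d₂ = d₁ − σ√T = 0.806593 − 0.603273 = 0.203320
N(d₁) = 0.790050,  N(d₂) = 0.580557,  e^(−rT) = 0.961140
E₀ = V₀·N(d₁) − D·e^(−rT)·N(d₂)
   = 553.7912·0.790050 − 424.8755·0.961140·0.580557 = 200.443221
B₀ = V₀ − E₀ = 553.7912 − 200.443221 = 353.347979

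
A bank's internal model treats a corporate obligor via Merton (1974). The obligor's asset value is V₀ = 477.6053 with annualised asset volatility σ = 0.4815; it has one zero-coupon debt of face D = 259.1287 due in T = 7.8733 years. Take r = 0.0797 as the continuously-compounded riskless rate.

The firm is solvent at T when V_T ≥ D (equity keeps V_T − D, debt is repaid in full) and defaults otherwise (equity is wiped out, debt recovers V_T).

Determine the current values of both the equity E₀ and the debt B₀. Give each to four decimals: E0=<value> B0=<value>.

E0=368.6576 B0=108.9477

d₁ = [ln(V₀/D) + (r + σ²/2)T] / (σ√T)
   = [ln(477.6053/259.1287) + (0.0797 + 0.5·0.4815²)·7.8733] / (0.4815·√7.8733)
   = [0.611460 + 1.540184] / 1.351060 = 1.592559
d₂ = d₁ − σ√T = 1.592559 − 1.351060 = 0.241499
N(d₁) = 0.944370,  N(d₂) = 0.595416,  e^(−rT) = 0.533924
E₀ = V₀·N(d₁) − D·e^(−rT)·N(d₂)
   = 477.6053·0.944370 − 259.1287·0.533924·0.595416 = 368.657574
B₀ = V₀ − E₀ = 477.6053 − 368.657574 = 108.947726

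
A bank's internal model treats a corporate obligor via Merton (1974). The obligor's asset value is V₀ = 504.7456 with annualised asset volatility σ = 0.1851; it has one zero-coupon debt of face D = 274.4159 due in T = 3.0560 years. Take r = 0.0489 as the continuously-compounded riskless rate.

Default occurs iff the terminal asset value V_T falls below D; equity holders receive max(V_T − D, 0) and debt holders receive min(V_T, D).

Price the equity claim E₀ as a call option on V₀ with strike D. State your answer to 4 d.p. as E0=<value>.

E0=268.7753

d₁ = [ln(V₀/D) + (r + σ²/2)T] / (σ√T)
   = [ln(504.7456/274.4159) + (0.0489 + 0.5·0.1851²)·3.0560] / (0.1851·√3.0560)
   = [0.609410 + 0.201791] / 0.323581 = 2.506947
d₂ = d₁ − σ√T = 2.506947 − 0.323581 = 2.183366
N(d₁) = 0.993911,  N(d₂) = 0.985496,  e^(−rT) = 0.861191
E₀ = V₀·N(d₁) − D·e^(−rT)·N(d₂)
   = 504.7456·0.993911 − 274.4159·0.861191·0.985496 = 268.775349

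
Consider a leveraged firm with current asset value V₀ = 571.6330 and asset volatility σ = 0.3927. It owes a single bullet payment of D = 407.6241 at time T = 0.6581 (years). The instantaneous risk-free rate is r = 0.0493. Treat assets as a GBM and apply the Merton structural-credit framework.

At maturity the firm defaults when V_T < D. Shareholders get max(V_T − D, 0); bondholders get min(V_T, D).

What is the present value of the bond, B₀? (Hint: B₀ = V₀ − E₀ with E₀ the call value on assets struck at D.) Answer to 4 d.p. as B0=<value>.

d₁ = [ln(V₀/D) + (r + σ²/2)T] / (σ√T)
   = [ln(571.6330/407.6241) + (0.0493 + 0.5·0.3927²)·0.6581] / (0.3927·√0.6581)
   = [0.338152 + 0.083188] / 0.318571 = 1.322592
d₂ = d₁ − σ√T = 1.322592 − 0.318571 = 1.004020
N(d₁) = 0.907014,  N(d₂) = 0.842316,  e^(−rT) = 0.968076
E₀ = V₀·N(d₁) − D·e^(−rT)·N(d₂)
   = 571.6330·0.907014 − 407.6241·0.968076·0.842316 = 186.092164
B₀ = V₀ − E₀ = 571.6330 − 186.092164 = 385.540836

B0=385.5408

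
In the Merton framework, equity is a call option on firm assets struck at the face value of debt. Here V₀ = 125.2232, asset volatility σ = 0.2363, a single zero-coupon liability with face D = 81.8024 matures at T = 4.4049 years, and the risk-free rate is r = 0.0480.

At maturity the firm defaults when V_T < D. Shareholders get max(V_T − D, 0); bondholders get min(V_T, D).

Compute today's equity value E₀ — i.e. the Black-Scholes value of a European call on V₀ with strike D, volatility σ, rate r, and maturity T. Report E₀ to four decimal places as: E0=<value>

d₁ = [ln(V₀/D) + (r + σ²/2)T] / (σ√T)
   = [ln(125.2232/81.8024) + (0.0480 + 0.5·0.2363²)·4.4049] / (0.2363·√4.4049)
   = [0.425791 + 0.334415] / 0.495943 = 1.532850
d₂ = d₁ − σ√T = 1.532850 − 0.495943 = 1.036907
N(d₁) = 0.937344,  N(d₂) = 0.850110,  e^(−rT) = 0.809422
E₀ = V₀·N(d₁) − D·e^(−rT)·N(d₂)
   = 125.2232·0.937344 − 81.8024·0.809422·0.850110 = 61.089110

E0=61.0891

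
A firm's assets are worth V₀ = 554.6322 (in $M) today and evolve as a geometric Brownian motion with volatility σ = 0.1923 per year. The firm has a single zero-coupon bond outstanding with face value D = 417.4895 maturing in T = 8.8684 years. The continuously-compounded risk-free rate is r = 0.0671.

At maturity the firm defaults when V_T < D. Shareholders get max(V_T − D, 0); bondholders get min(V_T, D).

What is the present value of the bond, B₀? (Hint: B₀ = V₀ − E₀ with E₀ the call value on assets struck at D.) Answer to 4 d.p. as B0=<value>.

d₁ = [ln(V₀/D) + (r + σ²/2)T] / (σ√T)
   = [ln(554.6322/417.4895) + (0.0671 + 0.5·0.1923²)·8.8684] / (0.1923·√8.8684)
   = [0.284046 + 0.759043] / 0.572667 = 1.821459
d₂ = d₁ − σ√T = 1.821459 − 0.572667 = 1.248793
N(d₁) = 0.965731,  N(d₂) = 0.894130,  e^(−rT) = 0.551524
E₀ = V₀·N(d₁) − D·e^(−rT)·N(d₂)
   = 554.6322·0.965731 − 417.4895·0.551524·0.894130 = 329.747486
B₀ = V₀ − E₀ = 554.6322 − 329.747486 = 224.884714

B0=224.8847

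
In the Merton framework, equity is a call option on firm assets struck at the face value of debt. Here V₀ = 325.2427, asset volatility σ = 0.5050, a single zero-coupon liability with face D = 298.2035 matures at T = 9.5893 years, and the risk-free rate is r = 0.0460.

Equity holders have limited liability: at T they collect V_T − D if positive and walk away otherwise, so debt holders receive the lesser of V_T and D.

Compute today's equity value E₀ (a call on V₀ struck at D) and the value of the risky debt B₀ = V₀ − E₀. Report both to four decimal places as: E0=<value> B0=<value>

E0=219.4829 B0=105.7598

d₁ = [ln(V₀/D) + (r + σ²/2)T] / (σ√T)
   = [ln(325.2427/298.2035) + (0.0460 + 0.5·0.5050²)·9.5893] / (0.5050·√9.5893)
   = [0.086796 + 1.663863] / 1.563813 = 1.119481
d₂ = d₁ − σ√T = 1.119481 − 1.563813 = -0.444332
N(d₁) = 0.868532,  N(d₂) = 0.328401,  e^(−rT) = 0.643323
E₀ = V₀·N(d₁) − D·e^(−rT)·N(d₂)
   = 325.2427·0.868532 − 298.2035·0.643323·0.328401 = 219.482938
B₀ = V₀ − E₀ = 325.2427 − 219.482938 = 105.759762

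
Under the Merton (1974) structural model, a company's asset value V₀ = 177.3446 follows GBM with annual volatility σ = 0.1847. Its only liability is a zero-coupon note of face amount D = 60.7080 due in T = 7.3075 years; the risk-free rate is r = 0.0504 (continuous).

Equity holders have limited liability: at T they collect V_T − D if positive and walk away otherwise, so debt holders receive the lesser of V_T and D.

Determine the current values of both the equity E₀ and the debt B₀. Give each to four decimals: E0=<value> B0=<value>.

E0=135.3640 B0=41.9806

d₁ = [ln(V₀/D) + (r + σ²/2)T] / (σ√T)
   = [ln(177.3446/60.7080) + (0.0504 + 0.5·0.1847²)·7.3075] / (0.1847·√7.3075)
   = [1.072019 + 0.492942] / 0.499288 = 3.134385
d₂ = d₁ − σ√T = 3.134385 − 0.499288 = 2.635097
N(d₁) = 0.999139,  N(d₂) = 0.995794,  e^(−rT) = 0.691911
E₀ = V₀·N(d₁) − D·e^(−rT)·N(d₂)
   = 177.3446·0.999139 − 60.7080·0.691911·0.995794 = 135.364020
B₀ = V₀ − E₀ = 177.3446 − 135.364020 = 41.980580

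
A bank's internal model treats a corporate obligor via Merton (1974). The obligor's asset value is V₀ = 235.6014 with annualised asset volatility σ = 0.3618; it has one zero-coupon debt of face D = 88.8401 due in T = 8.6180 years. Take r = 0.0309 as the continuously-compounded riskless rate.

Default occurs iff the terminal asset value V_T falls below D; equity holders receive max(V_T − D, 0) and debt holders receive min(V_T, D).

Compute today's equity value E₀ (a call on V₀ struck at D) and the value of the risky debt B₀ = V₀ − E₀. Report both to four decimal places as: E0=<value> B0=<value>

E0=174.8504 B0=60.7510

d₁ = [ln(V₀/D) + (r + σ²/2)T] / (σ√T)
   = [ln(235.6014/88.8401) + (0.0309 + 0.5·0.3618²)·8.6180] / (0.3618·√8.6180)
   = [0.975303 + 0.830341] / 1.062116 = 1.700045
d₂ = d₁ − σ√T = 1.700045 − 1.062116 = 0.637929
N(d₁) = 0.955439,  N(d₂) = 0.738240,  e^(−rT) = 0.766212
E₀ = V₀·N(d₁) − D·e^(−rT)·N(d₂)
   = 235.6014·0.955439 − 88.8401·0.766212·0.738240 = 174.850435
B₀ = V₀ − E₀ = 235.6014 − 174.850435 = 60.750965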